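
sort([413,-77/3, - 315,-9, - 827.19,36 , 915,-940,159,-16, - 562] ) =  [ -940,  -  827.19, - 562, - 315,-77/3,-16, - 9, 36,159,413,915]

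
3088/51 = 3088/51 = 60.55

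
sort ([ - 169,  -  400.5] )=[ -400.5, - 169]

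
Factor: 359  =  359^1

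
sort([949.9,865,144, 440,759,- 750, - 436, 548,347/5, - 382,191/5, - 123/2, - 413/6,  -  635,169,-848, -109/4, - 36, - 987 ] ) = [ - 987, - 848, - 750 , - 635,  -  436, - 382, - 413/6, - 123/2, - 36,  -  109/4,191/5,347/5,144,169, 440, 548,759,865,949.9 ]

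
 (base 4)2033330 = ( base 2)10001111111100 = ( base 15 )2AE2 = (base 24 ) FNK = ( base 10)9212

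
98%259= 98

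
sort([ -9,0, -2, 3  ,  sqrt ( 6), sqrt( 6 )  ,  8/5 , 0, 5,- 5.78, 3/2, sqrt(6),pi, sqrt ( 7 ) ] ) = [  -  9, - 5.78, - 2, 0 , 0,3/2, 8/5, sqrt(6 ), sqrt(6),  sqrt(6 ) , sqrt(7 ) , 3,pi,5] 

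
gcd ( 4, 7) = 1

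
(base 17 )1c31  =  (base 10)8433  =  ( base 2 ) 10000011110001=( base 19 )146G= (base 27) BF9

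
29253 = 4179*7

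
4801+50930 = 55731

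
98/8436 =49/4218  =  0.01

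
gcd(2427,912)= 3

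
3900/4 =975 = 975.00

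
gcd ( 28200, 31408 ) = 8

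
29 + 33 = 62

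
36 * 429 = 15444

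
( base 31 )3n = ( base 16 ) 74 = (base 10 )116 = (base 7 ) 224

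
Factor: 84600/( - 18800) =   -  9/2= -2^(-1)*3^2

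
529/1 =529 = 529.00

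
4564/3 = 1521 + 1/3 = 1521.33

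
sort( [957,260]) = [ 260,957 ]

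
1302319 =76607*17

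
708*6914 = 4895112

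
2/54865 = 2/54865 = 0.00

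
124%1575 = 124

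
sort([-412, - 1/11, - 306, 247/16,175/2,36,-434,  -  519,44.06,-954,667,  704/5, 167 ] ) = [ - 954 ,-519,  -  434, - 412, - 306, - 1/11, 247/16, 36, 44.06, 175/2,704/5, 167, 667] 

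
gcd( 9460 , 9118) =2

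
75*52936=3970200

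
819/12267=91/1363 = 0.07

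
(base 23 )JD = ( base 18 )170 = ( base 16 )1c2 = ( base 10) 450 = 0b111000010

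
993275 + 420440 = 1413715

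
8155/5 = 1631 = 1631.00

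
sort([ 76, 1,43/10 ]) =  [ 1, 43/10, 76]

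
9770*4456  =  43535120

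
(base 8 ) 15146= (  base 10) 6758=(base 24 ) bhe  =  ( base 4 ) 1221212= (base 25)ak8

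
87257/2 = 43628 + 1/2 = 43628.50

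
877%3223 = 877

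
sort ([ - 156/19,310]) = [ - 156/19,310]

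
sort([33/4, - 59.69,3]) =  [ - 59.69, 3,33/4] 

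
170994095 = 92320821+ 78673274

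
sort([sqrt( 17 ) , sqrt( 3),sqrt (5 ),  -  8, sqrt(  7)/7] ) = [ -8,sqrt( 7)/7, sqrt( 3), sqrt(5),sqrt(17)]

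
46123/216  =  213 + 115/216 = 213.53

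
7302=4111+3191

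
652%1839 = 652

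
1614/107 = 1614/107  =  15.08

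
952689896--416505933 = 1369195829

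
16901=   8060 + 8841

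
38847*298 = 11576406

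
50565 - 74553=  - 23988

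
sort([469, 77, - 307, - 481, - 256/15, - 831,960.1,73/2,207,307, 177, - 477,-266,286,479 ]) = [ - 831, - 481, - 477, - 307 , - 266,-256/15,73/2,77,177 , 207,286, 307,469,479,960.1 ] 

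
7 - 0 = 7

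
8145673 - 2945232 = 5200441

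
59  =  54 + 5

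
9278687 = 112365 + 9166322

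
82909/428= 82909/428  =  193.71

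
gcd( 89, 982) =1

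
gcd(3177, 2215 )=1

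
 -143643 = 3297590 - 3441233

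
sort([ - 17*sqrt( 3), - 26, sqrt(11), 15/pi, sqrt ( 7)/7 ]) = [- 17*sqrt( 3), - 26,sqrt( 7)/7 , sqrt( 11), 15/pi ] 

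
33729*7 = 236103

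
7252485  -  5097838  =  2154647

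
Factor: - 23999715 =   -  3^2*5^1*533327^1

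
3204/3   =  1068 =1068.00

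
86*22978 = 1976108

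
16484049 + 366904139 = 383388188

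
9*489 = 4401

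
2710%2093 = 617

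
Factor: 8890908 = 2^2 *3^1*13^1*56993^1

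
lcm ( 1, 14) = 14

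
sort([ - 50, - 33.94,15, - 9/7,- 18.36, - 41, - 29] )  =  [ - 50, - 41, - 33.94, - 29, - 18.36, - 9/7,  15 ]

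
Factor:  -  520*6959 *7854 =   -  28421112720 = - 2^4* 3^1*5^1 *7^1*11^1* 13^1  *17^1*6959^1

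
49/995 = 49/995 = 0.05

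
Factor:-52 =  - 2^2*13^1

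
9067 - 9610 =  - 543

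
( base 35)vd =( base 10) 1098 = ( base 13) 666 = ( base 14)586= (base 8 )2112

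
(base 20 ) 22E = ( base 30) se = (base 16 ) 356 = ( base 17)2g4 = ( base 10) 854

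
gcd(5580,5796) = 36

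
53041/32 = 1657 + 17/32 = 1657.53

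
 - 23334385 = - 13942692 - 9391693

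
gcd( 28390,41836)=2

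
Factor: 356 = 2^2*89^1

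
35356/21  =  1683 + 13/21 =1683.62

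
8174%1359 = 20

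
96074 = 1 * 96074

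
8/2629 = 8/2629 = 0.00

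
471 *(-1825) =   -  859575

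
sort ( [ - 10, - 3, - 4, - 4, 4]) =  [ - 10,-4, - 4, -3 , 4 ] 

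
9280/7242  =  1  +  1019/3621 = 1.28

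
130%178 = 130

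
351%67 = 16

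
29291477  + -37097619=-7806142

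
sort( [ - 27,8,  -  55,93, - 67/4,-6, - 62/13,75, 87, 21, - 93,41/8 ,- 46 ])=[-93, - 55, - 46, - 27,- 67/4, - 6, - 62/13,41/8,8, 21,75, 87, 93 ]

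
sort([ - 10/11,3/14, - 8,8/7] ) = [ - 8,-10/11, 3/14, 8/7] 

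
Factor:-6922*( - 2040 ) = 2^4*3^1*5^1*17^1 *3461^1 = 14120880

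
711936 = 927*768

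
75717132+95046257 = 170763389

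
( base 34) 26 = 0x4A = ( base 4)1022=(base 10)74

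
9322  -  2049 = 7273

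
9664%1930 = 14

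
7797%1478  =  407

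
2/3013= 2/3013= 0.00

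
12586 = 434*29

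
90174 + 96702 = 186876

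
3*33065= 99195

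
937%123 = 76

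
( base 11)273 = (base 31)AC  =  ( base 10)322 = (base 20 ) g2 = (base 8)502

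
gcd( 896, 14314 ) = 2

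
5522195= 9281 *595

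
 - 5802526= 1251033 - 7053559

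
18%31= 18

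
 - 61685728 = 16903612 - 78589340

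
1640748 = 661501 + 979247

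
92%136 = 92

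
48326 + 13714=62040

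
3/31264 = 3/31264 = 0.00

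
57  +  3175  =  3232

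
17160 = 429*40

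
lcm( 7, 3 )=21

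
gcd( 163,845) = 1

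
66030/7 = 66030/7 =9432.86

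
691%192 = 115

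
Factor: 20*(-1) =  - 2^2*5^1 = -20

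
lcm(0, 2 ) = 0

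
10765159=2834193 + 7930966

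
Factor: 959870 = 2^1*5^1*95987^1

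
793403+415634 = 1209037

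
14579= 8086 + 6493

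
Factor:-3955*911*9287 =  - 5^1*7^1*37^1*113^1*251^1*911^1=- 33461107435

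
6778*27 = 183006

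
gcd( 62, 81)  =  1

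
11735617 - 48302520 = -36566903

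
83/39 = 2 + 5/39=2.13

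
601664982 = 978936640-377271658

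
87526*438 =38336388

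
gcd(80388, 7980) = 84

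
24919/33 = 755  +  4/33 = 755.12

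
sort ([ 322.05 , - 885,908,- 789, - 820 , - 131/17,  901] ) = [ - 885 , - 820, - 789 , - 131/17 , 322.05, 901, 908]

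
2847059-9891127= - 7044068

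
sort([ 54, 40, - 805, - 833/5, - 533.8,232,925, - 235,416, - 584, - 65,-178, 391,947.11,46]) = [ - 805, - 584, - 533.8, - 235, - 178, - 833/5 , - 65 , 40,46, 54,232 , 391, 416, 925,947.11]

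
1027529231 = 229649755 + 797879476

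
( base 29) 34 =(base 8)133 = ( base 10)91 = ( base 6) 231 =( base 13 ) 70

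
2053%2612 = 2053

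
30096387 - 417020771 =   -  386924384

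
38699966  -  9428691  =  29271275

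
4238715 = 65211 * 65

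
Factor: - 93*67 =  - 3^1 * 31^1* 67^1 = - 6231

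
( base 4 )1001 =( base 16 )41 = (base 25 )2F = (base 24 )2h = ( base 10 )65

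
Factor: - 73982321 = -7^1*10568903^1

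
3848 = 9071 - 5223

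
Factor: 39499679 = 1097^1*36007^1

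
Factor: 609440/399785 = 2^5 * 13^1*37^( - 1)*293^1*2161^ ( -1) = 121888/79957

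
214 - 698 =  - 484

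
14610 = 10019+4591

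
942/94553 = 942/94553= 0.01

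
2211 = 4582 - 2371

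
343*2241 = 768663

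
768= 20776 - 20008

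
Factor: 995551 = 995551^1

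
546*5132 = 2802072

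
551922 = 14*39423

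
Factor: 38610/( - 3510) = -11^1= - 11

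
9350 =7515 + 1835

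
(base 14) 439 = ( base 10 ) 835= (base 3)1010221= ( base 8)1503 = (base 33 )pa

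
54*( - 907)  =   - 48978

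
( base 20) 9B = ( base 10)191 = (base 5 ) 1231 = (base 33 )5q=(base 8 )277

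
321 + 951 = 1272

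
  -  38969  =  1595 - 40564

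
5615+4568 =10183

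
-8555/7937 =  - 2 + 7319/7937= - 1.08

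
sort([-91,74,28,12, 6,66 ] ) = [ - 91, 6,12,28,66, 74] 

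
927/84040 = 927/84040 = 0.01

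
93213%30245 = 2478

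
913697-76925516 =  - 76011819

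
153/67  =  2 + 19/67= 2.28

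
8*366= 2928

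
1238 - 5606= -4368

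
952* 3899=3711848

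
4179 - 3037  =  1142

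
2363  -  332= 2031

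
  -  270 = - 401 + 131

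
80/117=80/117  =  0.68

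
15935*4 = 63740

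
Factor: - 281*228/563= - 2^2*3^1 * 19^1*281^1*563^( - 1) = -64068/563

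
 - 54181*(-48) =2600688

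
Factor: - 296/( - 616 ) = 37/77 = 7^( - 1 )*11^( - 1 )*37^1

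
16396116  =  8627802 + 7768314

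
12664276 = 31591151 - 18926875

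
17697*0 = 0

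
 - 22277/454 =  - 22277/454   =  - 49.07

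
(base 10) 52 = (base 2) 110100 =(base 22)28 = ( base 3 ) 1221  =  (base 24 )24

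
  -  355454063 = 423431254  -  778885317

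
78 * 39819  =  3105882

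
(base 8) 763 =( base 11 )414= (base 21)12g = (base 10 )499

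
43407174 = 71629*606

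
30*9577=287310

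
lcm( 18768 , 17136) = 394128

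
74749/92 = 812+45/92 = 812.49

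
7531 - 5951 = 1580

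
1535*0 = 0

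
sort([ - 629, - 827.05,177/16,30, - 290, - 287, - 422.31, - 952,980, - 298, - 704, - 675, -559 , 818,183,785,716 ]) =[ - 952  , - 827.05, - 704, - 675, - 629, -559 , - 422.31, - 298, - 290, - 287,177/16, 30,183,716,785 , 818,980]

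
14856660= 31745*468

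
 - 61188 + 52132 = - 9056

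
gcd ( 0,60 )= 60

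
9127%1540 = 1427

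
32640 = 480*68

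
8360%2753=101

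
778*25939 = 20180542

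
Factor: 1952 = 2^5*61^1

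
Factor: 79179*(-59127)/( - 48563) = 4681616733/48563  =  3^2 * 19709^1*26393^1*48563^( - 1)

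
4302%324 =90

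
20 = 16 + 4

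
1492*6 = 8952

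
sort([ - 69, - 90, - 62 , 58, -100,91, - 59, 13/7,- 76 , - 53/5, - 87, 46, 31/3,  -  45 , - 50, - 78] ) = [-100,- 90 ,-87, - 78, - 76, - 69,- 62, - 59, -50, - 45, - 53/5, 13/7, 31/3 , 46,58 , 91]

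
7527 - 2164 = 5363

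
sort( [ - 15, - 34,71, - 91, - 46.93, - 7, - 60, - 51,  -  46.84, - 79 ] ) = [ - 91, - 79,- 60, - 51, - 46.93, - 46.84, - 34, - 15, - 7,71 ]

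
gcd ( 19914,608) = 2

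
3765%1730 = 305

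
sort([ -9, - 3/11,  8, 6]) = [-9, - 3/11,6, 8 ] 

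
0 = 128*0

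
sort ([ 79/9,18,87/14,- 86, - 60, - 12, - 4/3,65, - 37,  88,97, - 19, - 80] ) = [ - 86,-80, - 60 , - 37, - 19, - 12, - 4/3, 87/14  ,  79/9,18, 65,88,97]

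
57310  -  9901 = 47409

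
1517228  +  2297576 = 3814804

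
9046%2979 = 109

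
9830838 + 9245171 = 19076009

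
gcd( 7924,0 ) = 7924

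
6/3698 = 3/1849 = 0.00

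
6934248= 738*9396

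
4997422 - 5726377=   -  728955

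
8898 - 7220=1678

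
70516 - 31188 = 39328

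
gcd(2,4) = 2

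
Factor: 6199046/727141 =2^1*7^1*17^( - 1 )*42773^( - 1) * 442789^1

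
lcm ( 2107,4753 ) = 204379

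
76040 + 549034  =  625074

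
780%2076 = 780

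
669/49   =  13+32/49 = 13.65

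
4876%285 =31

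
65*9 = 585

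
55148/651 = 55148/651 = 84.71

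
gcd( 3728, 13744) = 16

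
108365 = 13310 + 95055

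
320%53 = 2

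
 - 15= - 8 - 7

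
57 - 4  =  53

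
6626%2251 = 2124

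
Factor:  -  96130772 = - 2^2 *2521^1*9533^1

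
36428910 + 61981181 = 98410091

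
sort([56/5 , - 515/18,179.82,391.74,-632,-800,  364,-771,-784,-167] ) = [ - 800, - 784, - 771,-632,-167,-515/18, 56/5, 179.82,  364, 391.74]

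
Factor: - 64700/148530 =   -  2^1*3^( - 1 )*5^1 *647^1*4951^( -1) = - 6470/14853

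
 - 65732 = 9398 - 75130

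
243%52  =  35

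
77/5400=77/5400 = 0.01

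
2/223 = 2/223 = 0.01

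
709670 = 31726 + 677944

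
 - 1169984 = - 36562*32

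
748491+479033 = 1227524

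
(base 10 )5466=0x155a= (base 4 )1111122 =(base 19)F2D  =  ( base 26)826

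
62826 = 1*62826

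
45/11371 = 45/11371 = 0.00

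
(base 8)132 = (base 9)110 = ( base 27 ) 39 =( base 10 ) 90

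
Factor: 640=2^7*5^1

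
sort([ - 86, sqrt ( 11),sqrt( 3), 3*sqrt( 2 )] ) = [ - 86, sqrt( 3),sqrt( 11 ),3*sqrt( 2 )]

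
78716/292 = 19679/73= 269.58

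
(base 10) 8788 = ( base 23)ge2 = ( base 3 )110001111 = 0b10001001010100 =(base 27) C1D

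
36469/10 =3646 + 9/10 = 3646.90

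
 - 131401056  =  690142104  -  821543160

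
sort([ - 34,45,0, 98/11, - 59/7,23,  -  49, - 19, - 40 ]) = [  -  49,  -  40, - 34, - 19, - 59/7,0,98/11,23, 45]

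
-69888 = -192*364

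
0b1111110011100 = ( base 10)8092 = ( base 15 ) 25e7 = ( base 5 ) 224332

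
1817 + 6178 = 7995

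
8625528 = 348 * 24786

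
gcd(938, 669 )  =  1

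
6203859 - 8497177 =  - 2293318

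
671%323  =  25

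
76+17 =93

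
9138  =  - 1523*( - 6 )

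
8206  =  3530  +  4676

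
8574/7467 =2858/2489 = 1.15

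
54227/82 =54227/82 = 661.30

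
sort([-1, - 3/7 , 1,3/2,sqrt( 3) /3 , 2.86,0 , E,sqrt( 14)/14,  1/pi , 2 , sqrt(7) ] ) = [ - 1,  -  3/7, 0,sqrt(14)/14,1/pi, sqrt(3 )/3 , 1, 3/2,2, sqrt( 7 ) , E,  2.86]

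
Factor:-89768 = - 2^3* 7^2 * 229^1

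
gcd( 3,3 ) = 3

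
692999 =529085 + 163914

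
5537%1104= 17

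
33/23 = 33/23= 1.43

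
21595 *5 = 107975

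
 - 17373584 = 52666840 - 70040424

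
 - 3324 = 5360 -8684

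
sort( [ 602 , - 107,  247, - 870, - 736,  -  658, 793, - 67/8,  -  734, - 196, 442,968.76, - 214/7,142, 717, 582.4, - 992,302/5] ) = [-992,-870, - 736, - 734,- 658, -196,  -  107, - 214/7, - 67/8, 302/5, 142, 247,442,582.4,602,  717,793 , 968.76 ] 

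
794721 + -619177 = 175544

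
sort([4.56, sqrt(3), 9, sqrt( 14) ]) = [ sqrt(3), sqrt ( 14)  ,  4.56, 9]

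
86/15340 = 43/7670 = 0.01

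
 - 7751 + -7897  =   - 15648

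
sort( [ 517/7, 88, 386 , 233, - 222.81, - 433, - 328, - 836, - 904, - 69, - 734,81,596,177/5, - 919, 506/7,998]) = [ - 919, - 904, - 836, - 734, - 433, -328, - 222.81, - 69,177/5, 506/7, 517/7,81,88,233, 386, 596,998 ] 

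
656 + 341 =997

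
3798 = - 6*( - 633)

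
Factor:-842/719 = -2^1* 421^1*719^(- 1)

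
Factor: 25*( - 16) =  - 2^4*5^2 =-400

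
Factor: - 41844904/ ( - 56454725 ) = 2^3*5^ ( - 2 )*587^( - 1 )*3847^( - 1) * 5230613^1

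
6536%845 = 621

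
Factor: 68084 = 2^2 * 17021^1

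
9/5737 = 9/5737 = 0.00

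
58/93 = 58/93=0.62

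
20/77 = 20/77 = 0.26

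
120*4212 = 505440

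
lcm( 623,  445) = 3115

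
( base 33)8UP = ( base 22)k23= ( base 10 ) 9727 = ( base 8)22777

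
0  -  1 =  - 1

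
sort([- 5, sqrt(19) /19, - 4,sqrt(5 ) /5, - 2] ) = [ - 5, - 4, - 2, sqrt ( 19 ) /19, sqrt(5 )/5]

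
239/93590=239/93590 = 0.00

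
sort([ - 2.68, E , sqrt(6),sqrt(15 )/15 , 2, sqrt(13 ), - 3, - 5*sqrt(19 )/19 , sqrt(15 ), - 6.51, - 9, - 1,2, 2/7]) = [ - 9 , - 6.51,  -  3,  -  2.68 , - 5*sqrt(19)/19, - 1, sqrt (15)/15, 2/7,2,  2, sqrt(6 ) , E,sqrt(  13),sqrt(15)]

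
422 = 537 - 115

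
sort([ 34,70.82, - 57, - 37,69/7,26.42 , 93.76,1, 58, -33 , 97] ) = [ - 57, - 37, - 33,1,69/7,26.42,34,58,70.82,93.76,97]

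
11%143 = 11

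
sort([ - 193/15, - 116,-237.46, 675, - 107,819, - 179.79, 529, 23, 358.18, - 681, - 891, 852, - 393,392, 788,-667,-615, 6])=[  -  891 , - 681, - 667,-615,-393,  -  237.46 ,-179.79, - 116, - 107, - 193/15, 6,23, 358.18, 392, 529, 675,788, 819 , 852 ] 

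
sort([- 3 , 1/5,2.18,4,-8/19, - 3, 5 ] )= [  -  3,  -  3,-8/19,  1/5, 2.18, 4, 5]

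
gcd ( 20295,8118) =4059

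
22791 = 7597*3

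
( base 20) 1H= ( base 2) 100101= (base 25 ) 1c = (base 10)37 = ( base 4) 211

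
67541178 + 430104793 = 497645971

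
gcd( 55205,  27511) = 61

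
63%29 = 5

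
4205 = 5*841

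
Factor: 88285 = 5^1*17657^1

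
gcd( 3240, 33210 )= 810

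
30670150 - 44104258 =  - 13434108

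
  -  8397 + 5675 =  - 2722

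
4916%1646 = 1624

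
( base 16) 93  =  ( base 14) a7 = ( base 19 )7E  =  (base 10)147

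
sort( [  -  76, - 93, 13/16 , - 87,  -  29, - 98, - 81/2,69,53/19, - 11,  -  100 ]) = [ - 100, - 98, - 93,  -  87 , - 76,-81/2, - 29, - 11, 13/16,53/19, 69 ]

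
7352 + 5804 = 13156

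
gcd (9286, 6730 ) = 2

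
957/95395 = 957/95395 = 0.01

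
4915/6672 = 4915/6672 = 0.74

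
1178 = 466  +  712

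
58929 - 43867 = 15062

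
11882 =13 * 914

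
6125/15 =408 + 1/3 =408.33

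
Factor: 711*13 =9243 = 3^2*13^1*79^1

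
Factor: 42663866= 2^1*7^1*3047419^1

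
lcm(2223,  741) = 2223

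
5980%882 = 688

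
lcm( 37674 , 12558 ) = 37674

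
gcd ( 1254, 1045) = 209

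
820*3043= 2495260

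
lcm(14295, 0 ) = 0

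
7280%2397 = 89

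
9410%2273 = 318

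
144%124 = 20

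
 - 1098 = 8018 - 9116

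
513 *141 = 72333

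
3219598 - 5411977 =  -2192379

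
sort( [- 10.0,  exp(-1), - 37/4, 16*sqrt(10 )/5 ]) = [ -10.0,  -  37/4,exp( - 1 ),16*sqrt(10 ) /5]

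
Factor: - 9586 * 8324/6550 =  - 2^2 * 5^ (-2) * 131^(-1)*2081^1*4793^1= - 39896932/3275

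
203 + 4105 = 4308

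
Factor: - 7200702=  - 2^1*3^2*23^1 * 17393^1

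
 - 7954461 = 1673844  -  9628305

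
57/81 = 19/27 =0.70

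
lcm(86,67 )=5762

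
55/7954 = 55/7954 =0.01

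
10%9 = 1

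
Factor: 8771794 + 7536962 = 16308756 =2^2*3^3*151007^1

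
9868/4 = 2467 = 2467.00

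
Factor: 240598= 2^1*120299^1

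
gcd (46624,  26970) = 62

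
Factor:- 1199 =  - 11^1*109^1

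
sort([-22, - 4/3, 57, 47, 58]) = [ - 22 , - 4/3 , 47, 57, 58] 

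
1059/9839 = 1059/9839 = 0.11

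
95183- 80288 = 14895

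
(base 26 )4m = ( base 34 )3O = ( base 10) 126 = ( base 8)176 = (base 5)1001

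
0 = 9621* 0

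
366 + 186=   552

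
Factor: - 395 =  - 5^1*79^1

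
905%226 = 1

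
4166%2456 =1710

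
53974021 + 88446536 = 142420557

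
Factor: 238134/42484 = 2^( - 1)*3^1*19^( - 1 )*71^1 = 213/38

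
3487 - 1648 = 1839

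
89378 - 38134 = 51244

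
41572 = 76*547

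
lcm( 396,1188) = 1188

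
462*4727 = 2183874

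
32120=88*365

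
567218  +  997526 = 1564744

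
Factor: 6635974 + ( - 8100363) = - 1464389 =- 701^1*2089^1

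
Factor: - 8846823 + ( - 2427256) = -11274079 = -11274079^1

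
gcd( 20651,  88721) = 1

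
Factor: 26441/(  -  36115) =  -5^( - 1 )*31^(  -  1)*137^1 * 193^1 * 233^ (  -  1)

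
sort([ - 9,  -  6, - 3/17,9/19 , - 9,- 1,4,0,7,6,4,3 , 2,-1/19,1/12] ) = [ -9, - 9, - 6, - 1, -3/17, - 1/19,0,1/12,9/19,2,3,  4, 4, 6, 7 ]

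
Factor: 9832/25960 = 1229/3245 =5^( - 1)*11^(  -  1 )*59^( - 1)* 1229^1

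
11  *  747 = 8217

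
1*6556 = 6556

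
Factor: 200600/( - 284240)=  -  295/418 = - 2^( - 1)*5^1*11^(  -  1) * 19^ (-1 )*59^1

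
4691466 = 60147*78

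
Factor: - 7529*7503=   -56490087 = -3^1*41^1*61^1*7529^1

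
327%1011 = 327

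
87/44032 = 87/44032 = 0.00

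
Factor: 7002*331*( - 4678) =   -  10842022836=- 2^2*3^2*331^1*389^1*2339^1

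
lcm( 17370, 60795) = 121590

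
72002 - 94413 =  - 22411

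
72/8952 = 3/373 = 0.01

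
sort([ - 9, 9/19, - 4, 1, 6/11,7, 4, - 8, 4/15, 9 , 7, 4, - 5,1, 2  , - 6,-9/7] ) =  [-9, - 8, - 6,  -  5, - 4, - 9/7, 4/15, 9/19, 6/11, 1, 1,2,  4, 4,7,7,  9 ]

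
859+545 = 1404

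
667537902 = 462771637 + 204766265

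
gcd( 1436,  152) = 4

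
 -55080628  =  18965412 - 74046040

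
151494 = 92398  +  59096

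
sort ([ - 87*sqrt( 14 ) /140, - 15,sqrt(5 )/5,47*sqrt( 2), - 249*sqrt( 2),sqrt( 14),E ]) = [ - 249* sqrt (2),  -  15 , - 87*sqrt( 14 )/140,sqrt( 5) /5 , E,sqrt ( 14 ),47*sqrt( 2 )]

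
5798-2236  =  3562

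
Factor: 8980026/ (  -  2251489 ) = -2^1*  3^1*11^1*359^1 * 379^1 *2251489^(  -  1 ) 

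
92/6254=46/3127=0.01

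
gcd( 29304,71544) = 264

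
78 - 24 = 54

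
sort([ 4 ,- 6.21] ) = [ - 6.21,  4]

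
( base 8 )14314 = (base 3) 22201010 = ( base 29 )7FQ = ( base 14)2456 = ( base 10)6348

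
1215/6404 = 1215/6404= 0.19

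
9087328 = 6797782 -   -  2289546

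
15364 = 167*92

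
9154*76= 695704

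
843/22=38+7/22 = 38.32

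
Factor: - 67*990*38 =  - 2^2*3^2 * 5^1*11^1*19^1 * 67^1 = - 2520540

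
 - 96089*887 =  - 85230943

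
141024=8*17628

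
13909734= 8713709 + 5196025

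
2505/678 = 3 + 157/226 = 3.69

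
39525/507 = 13175/169 =77.96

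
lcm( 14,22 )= 154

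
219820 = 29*7580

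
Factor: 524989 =19^1*27631^1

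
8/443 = 8/443  =  0.02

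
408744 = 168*2433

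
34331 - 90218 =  - 55887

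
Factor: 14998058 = 2^1 * 7499029^1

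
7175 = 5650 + 1525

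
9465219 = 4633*2043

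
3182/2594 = 1591/1297 = 1.23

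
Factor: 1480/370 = 4 =2^2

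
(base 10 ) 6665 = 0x1A09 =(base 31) 6T0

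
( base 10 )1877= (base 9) 2515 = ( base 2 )11101010101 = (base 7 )5321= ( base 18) 5E5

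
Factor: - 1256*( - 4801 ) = 6030056=2^3*157^1* 4801^1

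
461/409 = 461/409 = 1.13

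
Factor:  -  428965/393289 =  - 5^1*13^( - 1)*30253^ (-1 )*85793^1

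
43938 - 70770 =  - 26832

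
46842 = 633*74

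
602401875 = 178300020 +424101855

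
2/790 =1/395 =0.00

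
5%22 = 5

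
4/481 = 4/481  =  0.01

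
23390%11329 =732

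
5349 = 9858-4509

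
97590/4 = 24397 + 1/2= 24397.50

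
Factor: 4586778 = 2^1*3^2 *7^1*59^1*617^1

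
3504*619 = 2168976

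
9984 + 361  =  10345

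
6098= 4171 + 1927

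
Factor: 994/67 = 2^1*7^1*67^( -1 )*71^1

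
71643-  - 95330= 166973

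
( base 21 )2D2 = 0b10010000101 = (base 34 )101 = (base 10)1157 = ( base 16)485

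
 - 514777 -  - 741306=226529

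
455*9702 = 4414410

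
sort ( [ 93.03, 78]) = [ 78,93.03 ]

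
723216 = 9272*78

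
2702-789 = 1913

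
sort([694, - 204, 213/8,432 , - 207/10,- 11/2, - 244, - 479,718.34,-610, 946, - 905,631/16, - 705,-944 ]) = [-944, - 905, - 705, - 610, - 479, - 244, - 204, - 207/10, - 11/2,213/8, 631/16,432,  694,718.34,946 ]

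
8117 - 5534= 2583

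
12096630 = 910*13293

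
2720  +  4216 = 6936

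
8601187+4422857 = 13024044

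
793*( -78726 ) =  - 62429718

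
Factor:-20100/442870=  - 30/661 = - 2^1 * 3^1 * 5^1*661^( - 1)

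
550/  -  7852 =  -275/3926 = -0.07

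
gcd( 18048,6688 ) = 32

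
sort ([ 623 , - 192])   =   [-192, 623]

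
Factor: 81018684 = 2^2*3^3*750173^1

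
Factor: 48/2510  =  2^3 * 3^1 * 5^( - 1) * 251^( - 1)  =  24/1255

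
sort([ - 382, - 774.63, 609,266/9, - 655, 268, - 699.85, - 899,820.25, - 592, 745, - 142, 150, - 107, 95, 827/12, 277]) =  [ - 899, - 774.63, - 699.85, - 655, - 592, - 382, - 142,-107, 266/9,827/12 , 95, 150,268, 277, 609, 745, 820.25 ]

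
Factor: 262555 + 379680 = 5^1*11^1*11677^1 = 642235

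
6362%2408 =1546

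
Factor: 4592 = 2^4*7^1*41^1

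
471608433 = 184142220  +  287466213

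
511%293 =218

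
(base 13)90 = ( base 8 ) 165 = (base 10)117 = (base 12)99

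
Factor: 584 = 2^3*73^1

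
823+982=1805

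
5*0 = 0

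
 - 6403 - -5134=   -  1269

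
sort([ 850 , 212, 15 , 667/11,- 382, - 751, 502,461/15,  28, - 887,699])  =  [ - 887 , - 751, - 382,15, 28,461/15, 667/11,212, 502,699,850] 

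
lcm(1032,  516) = 1032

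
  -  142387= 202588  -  344975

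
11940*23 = 274620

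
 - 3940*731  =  -2880140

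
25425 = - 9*( - 2825) 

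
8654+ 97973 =106627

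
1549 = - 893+2442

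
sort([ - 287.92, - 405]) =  [  -  405 ,-287.92] 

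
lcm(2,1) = 2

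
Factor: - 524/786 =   -  2^1 * 3^( - 1)   =  -2/3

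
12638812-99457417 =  - 86818605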